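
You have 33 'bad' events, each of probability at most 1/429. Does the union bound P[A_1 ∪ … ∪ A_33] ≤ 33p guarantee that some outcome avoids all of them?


Union bound: P[∪_{i=1}^{33} A_i] ≤ Σ_i P[A_i] ≤ 33·p = 33·(1/429) = 1/13.
Numerically: 1/13 ≈ 0.077.
Is 1/13 < 1? YES.
Since P[∪ A_i] ≤ 1/13 < 1, the complement has P[∩ A_i^c] ≥ 1 − 1/13 = 12/13 > 0, so some outcome avoids every A_i.

33·p = 1/13 ≈ 0.077; existence CERTIFIED by the union bound.


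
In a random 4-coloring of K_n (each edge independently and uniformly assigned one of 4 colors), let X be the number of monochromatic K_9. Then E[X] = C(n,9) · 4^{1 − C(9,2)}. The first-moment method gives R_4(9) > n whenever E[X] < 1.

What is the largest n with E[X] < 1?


We need C(n, 9) · 4^{1 − 36} < 1, i.e. C(n, 9) < 4^{36 − 1} = 1180591620717411303424.
Check values of n near the boundary:
  n = 909: C(909, 9) = 1122169012923711463931; 1122169012923711463931 < 1180591620717411303424? YES
  n = 910: C(910, 9) = 1133378248346922788210; 1133378248346922788210 < 1180591620717411303424? YES
  n = 911: C(911, 9) = 1144686900492291197405; 1144686900492291197405 < 1180591620717411303424? YES
  n = 912: C(912, 9) = 1156095740032081475120; 1156095740032081475120 < 1180591620717411303424? YES
  n = 913: C(913, 9) = 1167605542753639808390; 1167605542753639808390 < 1180591620717411303424? YES
  n = 914: C(914, 9) = 1179217089587653905932; 1179217089587653905932 < 1180591620717411303424? YES
  n = 915: C(915, 9) = 1190931166636537885130; 1190931166636537885130 < 1180591620717411303424? NO
  n = 916: C(916, 9) = 1202748565202942340440; 1202748565202942340440 < 1180591620717411303424? NO
The largest n with C(n, 9) < 1180591620717411303424 is n = 914 (where E[X] = 294804272396913476483/295147905179352825856 ≈ 0.99884). Hence R_4(9) > 914, i.e. R_4(9) ≥ 915.

Largest n = 914; hence R_4(9) > 914.


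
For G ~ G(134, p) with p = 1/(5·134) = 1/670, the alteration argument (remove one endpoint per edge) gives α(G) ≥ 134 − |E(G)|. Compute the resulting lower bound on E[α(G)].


E[|E(G)|] = C(134, 2)·p = 8911 · (1/670) = 133/10.
E[α(G)] ≥ n − E[|E(G)|] = 134 − 133/10 = 1207/10.
Numerically: ≈ 120.700000.
(This is only a lower bound; the true E[α(G)] may be larger.)

E[α(G)] ≥ 1207/10 ≈ 120.700000.


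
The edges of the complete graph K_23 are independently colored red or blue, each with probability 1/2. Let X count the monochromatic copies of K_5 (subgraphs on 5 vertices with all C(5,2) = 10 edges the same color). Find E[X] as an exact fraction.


Let X = Σ_S X_S over the C(23, 5) = 33649 subsets S of size 5, where X_S = 1 if the K_5 on S is monochromatic.
For a fixed S, the K_5 on S has C(5, 2) = 10 edges. P[all 10 edges red] = (1/2)^10, and likewise for blue, so P[monochromatic] = 2·(1/2)^10 = 2^{1 − 10} = 1/512.
By linearity of expectation: E[X] = C(23, 5) · 2^{1 − 10} = 33649 · 1/512 = 33649/512.
Numerically: E[X] ≈ 65.7207.

E[X] = C(23,5)·2^(1−C(5,2)) = 33649/512 ≈ 65.7207.


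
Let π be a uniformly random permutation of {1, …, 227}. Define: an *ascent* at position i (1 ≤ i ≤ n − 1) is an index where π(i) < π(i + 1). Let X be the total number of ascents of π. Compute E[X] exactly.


Write X = Σ X_I over i = 1, …, 226, with X_I the indicator of one ascent.
There are 226 indicators.
For each fixed i, the pair (π(i), π(i+1)) is a uniformly random ordered pair of distinct values from {1, …, 227}; by symmetry P[π(i) < π(i+1)] = 1/2.
By linearity: E[X] = 226 · (1/2) = (227 − 1) · (1/2) = 113 ≈ 113.00000.

E[X] = 113 = 113.00000.


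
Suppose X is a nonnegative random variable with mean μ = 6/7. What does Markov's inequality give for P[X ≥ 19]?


μ = E[X] = 6/7, a = 19.
Markov: P[X ≥ 19] ≤ μ/a = (6/7)/19 = 6/133.
Numerically: ≈ 0.045.
(Since a = 19 > μ = 0.857, the bound 6/133 is < 1 and informative.)

P[X ≥ 19] ≤ 6/133 ≈ 0.045.


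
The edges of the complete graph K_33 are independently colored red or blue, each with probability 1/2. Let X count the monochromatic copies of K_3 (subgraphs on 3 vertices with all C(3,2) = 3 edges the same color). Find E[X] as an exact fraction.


Let X = Σ_S X_S over the C(33, 3) = 5456 subsets S of size 3, where X_S = 1 if the K_3 on S is monochromatic.
For a fixed S, the K_3 on S has C(3, 2) = 3 edges. P[all 3 edges red] = (1/2)^3, and likewise for blue, so P[monochromatic] = 2·(1/2)^3 = 2^{1 − 3} = 1/4.
By linearity of expectation: E[X] = C(33, 3) · 2^{1 − 3} = 5456 · 1/4 = 1364.
Numerically: E[X] ≈ 1364.00000.

E[X] = C(33,3)·2^(1−C(3,2)) = 1364 ≈ 1364.00000.


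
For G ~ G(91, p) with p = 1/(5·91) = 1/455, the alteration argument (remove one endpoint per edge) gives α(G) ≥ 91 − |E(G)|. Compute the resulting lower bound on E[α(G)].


E[|E(G)|] = C(91, 2)·p = 4095 · (1/455) = 9.
E[α(G)] ≥ n − E[|E(G)|] = 91 − 9 = 82.
Numerically: ≈ 82.000.
(This is only a lower bound; the true E[α(G)] may be larger.)

E[α(G)] ≥ 82 ≈ 82.000.


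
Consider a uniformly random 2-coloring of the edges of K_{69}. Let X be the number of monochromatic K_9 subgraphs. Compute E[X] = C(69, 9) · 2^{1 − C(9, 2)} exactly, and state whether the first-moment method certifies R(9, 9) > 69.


E[X] = C(69, 9) · 2^{1 − 36} = 56672074888 · 2^{−35} = 56672074888/34359738368.
As a reduced fraction: E[X] = 7084009361/4294967296 ≈ 1.649374.
Is E[X] < 1? NO.
Since E[X] ≥ 1, the first-moment bound is inconclusive at n = 69; it does NOT by itself certify R(9, 9) > 69.

E[X] = 7084009361/4294967296 ≈ 1.649374; E[X] ≥ 1; first-moment method inconclusive here.


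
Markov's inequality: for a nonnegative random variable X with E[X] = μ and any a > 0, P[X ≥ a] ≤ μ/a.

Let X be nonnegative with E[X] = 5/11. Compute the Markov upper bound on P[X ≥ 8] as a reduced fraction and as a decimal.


μ = E[X] = 5/11, a = 8.
Markov: P[X ≥ 8] ≤ μ/a = (5/11)/8 = 5/88.
Numerically: ≈ 0.056818.
(Since a = 8 > μ = 0.454545, the bound 5/88 is < 1 and informative.)

P[X ≥ 8] ≤ 5/88 ≈ 0.056818.


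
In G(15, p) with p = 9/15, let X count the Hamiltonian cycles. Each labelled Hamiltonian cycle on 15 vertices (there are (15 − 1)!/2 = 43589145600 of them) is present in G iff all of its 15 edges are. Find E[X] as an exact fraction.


K_15 has (15 − 1)!/2 = 43589145600 labelled Hamiltonian cycles.
For each such Hamiltonian cycle H, let X_H = 1 if all 15 edges of H are present in G. Then P[X_H = 1] = p^{15} = (3/5)^{15} = 14348907/30517578125.
By linearity of expectation: E[X] = Σ_H E[X_H] = 43589145600 · p^{15} = 43589145600 · 14348907/30517578125 = 25018263856954368/1220703125.
Numerically: E[X] ≈ 2.049e+07.

E[X] = 43589145600 · (3/5)^{15} = 25018263856954368/1220703125 ≈ 2.049e+07.


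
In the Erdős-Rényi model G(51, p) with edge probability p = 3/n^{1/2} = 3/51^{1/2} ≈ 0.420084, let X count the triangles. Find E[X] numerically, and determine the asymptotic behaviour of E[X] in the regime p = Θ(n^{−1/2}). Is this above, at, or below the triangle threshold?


Number of potential triangles: C(51, 3) = 20825.
Each occurs with probability p³ ≈ (0.420084)³ ≈ 7.41324750e-02.
By linearity: E[X] = C(51, 3)·p³ ≈ 20825 · 7.41324750e-02 ≈ 1543.808793.
Since α = 1/2 < 1, p = c/n^{1/2} ≫ 1/n is above the triangle threshold p ~ 1/n. Asymptotically E[X] ~ (c³/6)·n^{3(1−α)} = (3³/6)·n^{1.5} → ∞; triangles are abundant w.h.p.

E[X] ≈ 1543.808793; in regime p = Θ(1/n^{1/2}) E[X] diverges (above the triangle threshold p ~ 1/n).


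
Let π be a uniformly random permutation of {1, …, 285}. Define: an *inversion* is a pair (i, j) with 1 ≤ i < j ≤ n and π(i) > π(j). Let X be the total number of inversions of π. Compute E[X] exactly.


Write X = Σ X_I over the C(285, 2) = 40470 pairs i < j, with X_I the indicator of one inversion.
There are 40470 indicators.
For each fixed pair i < j, the values π(i) and π(j) are two distinct elements of {1, …, 285} in uniformly random order; by symmetry P[π(i) > π(j)] = 1/2.
By linearity: E[X] = 40470 · (1/2) = C(285, 2) · (1/2) = 40470/2 = 20235 ≈ 20235.0000.

E[X] = 20235 = 20235.0000.


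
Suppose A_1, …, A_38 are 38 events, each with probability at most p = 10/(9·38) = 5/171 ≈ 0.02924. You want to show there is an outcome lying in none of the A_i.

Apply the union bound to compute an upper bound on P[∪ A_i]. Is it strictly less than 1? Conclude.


Union bound: P[∪_{i=1}^{38} A_i] ≤ Σ_i P[A_i] ≤ 38·p = 38·(5/171) = 10/9.
Numerically: 10/9 ≈ 1.11111.
Is 10/9 < 1? NO.
Since the bound 10/9 is ≥ 1, the union bound is uninformative here; it does NOT by itself certify existence.

38·p = 10/9 ≈ 1.11111; existence NOT certified by the union bound.


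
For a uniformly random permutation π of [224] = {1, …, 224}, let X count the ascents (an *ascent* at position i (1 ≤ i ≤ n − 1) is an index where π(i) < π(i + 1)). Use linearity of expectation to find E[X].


Write X = Σ X_I over i = 1, …, 223, with X_I the indicator of one ascent.
There are 223 indicators.
For each fixed i, the pair (π(i), π(i+1)) is a uniformly random ordered pair of distinct values from {1, …, 224}; by symmetry P[π(i) < π(i+1)] = 1/2.
By linearity: E[X] = 223 · (1/2) = (224 − 1) · (1/2) = 223/2 ≈ 111.50000.

E[X] = 223/2 = 111.50000.


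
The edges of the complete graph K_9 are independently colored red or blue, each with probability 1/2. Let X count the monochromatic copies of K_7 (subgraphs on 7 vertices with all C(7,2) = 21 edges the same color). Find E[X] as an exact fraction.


Let X = Σ_S X_S over the C(9, 7) = 36 subsets S of size 7, where X_S = 1 if the K_7 on S is monochromatic.
For a fixed S, the K_7 on S has C(7, 2) = 21 edges. P[all 21 edges red] = (1/2)^21, and likewise for blue, so P[monochromatic] = 2·(1/2)^21 = 2^{1 − 21} = 1/1048576.
By linearity: E[X] = C(9, 7) · 2^{1 − 21} = 36 · 1/1048576 = 9/262144.
Numerically: E[X] ≈ 0.00003.

E[X] = C(9,7)·2^(1−C(7,2)) = 9/262144 ≈ 0.00003.


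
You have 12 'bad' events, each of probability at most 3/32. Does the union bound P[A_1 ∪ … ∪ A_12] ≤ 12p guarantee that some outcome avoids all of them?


Union bound: P[∪_{i=1}^{12} A_i] ≤ Σ_i P[A_i] ≤ 12·p = 12·(3/32) = 9/8.
Numerically: 9/8 ≈ 1.1250000.
Is 9/8 < 1? NO.
Since the bound 9/8 is ≥ 1, the union bound is uninformative here; it does NOT by itself certify existence.

12·p = 9/8 ≈ 1.1250000; existence NOT certified by the union bound.


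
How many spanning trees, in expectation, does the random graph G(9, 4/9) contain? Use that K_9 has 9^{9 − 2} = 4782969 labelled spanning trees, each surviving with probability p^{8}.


K_9 has 9^{9 − 2} = 4782969 labelled spanning trees.
For each such spanning tree H, let X_H = 1 if all 8 edges of H are present in G. Then P[X_H = 1] = p^{8} = (4/9)^{8} = 65536/43046721.
By linearity of expectation: E[X] = Σ_H E[X_H] = 4782969 · p^{8} = 4782969 · 65536/43046721 = 65536/9.
Numerically: E[X] ≈ 7282.

E[X] = 4782969 · (4/9)^{8} = 65536/9 ≈ 7282.


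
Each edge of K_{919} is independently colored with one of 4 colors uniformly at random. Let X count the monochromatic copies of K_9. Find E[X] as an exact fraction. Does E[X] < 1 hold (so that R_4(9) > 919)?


E[X] = C(919, 9) · 4^{1 − 36} = 1238828681639563077558 · 4^{−35} = 1238828681639563077558/1180591620717411303424.
As a reduced fraction: E[X] = 619414340819781538779/590295810358705651712 ≈ 1.0493.
Is E[X] < 1? NO.
Since E[X] ≥ 1, the first-moment bound is inconclusive at n = 919; it does NOT by itself certify R_4(9) > 919.

E[X] = 619414340819781538779/590295810358705651712 ≈ 1.0493; E[X] ≥ 1; first-moment method inconclusive here.


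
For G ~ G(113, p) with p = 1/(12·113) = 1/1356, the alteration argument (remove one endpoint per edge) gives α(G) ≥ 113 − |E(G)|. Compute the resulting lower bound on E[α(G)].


E[|E(G)|] = C(113, 2)·p = 6328 · (1/1356) = 14/3.
E[α(G)] ≥ n − E[|E(G)|] = 113 − 14/3 = 325/3.
Numerically: ≈ 108.3333.
(This is only a lower bound; the true E[α(G)] may be larger.)

E[α(G)] ≥ 325/3 ≈ 108.3333.


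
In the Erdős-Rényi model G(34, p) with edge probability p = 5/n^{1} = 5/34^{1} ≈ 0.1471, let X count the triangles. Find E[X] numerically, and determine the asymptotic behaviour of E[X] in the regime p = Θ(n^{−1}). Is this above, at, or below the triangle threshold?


Number of potential triangles: C(34, 3) = 5984.
Each occurs with probability p³ ≈ (0.1471)³ ≈ 3.180338e-03.
By linearity: E[X] = C(34, 3)·p³ ≈ 5984 · 3.180338e-03 ≈ 19.0311.
Here α = 1, so p = 5/n is exactly at the triangle threshold p ~ 1/n. Asymptotically E[X] → c³/6 = 5³/6 = 125/6 ≈ 20.8333, a bounded constant. In this regime the triangle count is asymptotically Poisson(c³/6).

E[X] ≈ 19.0311; in regime p = Θ(1/n^{1}) E[X] stays bounded (at the triangle threshold p ~ 1/n).


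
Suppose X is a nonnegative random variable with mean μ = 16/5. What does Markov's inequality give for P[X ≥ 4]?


μ = E[X] = 16/5, a = 4.
Markov: P[X ≥ 4] ≤ μ/a = (16/5)/4 = 4/5.
Numerically: ≈ 0.800.
(Since a = 4 > μ = 3.200, the bound 4/5 is < 1 and informative.)

P[X ≥ 4] ≤ 4/5 ≈ 0.800.


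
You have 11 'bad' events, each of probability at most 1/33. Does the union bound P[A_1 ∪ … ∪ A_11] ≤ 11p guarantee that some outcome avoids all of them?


Union bound: P[∪_{i=1}^{11} A_i] ≤ Σ_i P[A_i] ≤ 11·p = 11·(1/33) = 1/3.
Numerically: 1/3 ≈ 0.3333333.
Is 1/3 < 1? YES.
Since P[∪ A_i] ≤ 1/3 < 1, the complement has P[∩ A_i^c] ≥ 1 − 1/3 = 2/3 > 0, so some outcome avoids every A_i.

11·p = 1/3 ≈ 0.3333333; existence CERTIFIED by the union bound.


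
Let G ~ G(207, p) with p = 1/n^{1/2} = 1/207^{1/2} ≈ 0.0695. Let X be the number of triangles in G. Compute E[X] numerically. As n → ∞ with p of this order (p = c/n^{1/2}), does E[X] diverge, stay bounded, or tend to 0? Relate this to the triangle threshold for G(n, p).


Number of potential triangles: C(207, 3) = 1456935.
Each occurs with probability p³ ≈ (0.0695)³ ≈ 3.35772e-04.
By linearity: E[X] = C(207, 3)·p³ ≈ 1456935 · 3.35772e-04 ≈ 489.198.
Since α = 1/2 < 1, p = c/n^{1/2} ≫ 1/n is above the triangle threshold p ~ 1/n. Asymptotically E[X] ~ (c³/6)·n^{3(1−α)} = (1³/6)·n^{1.5} → ∞; triangles are abundant w.h.p.

E[X] ≈ 489.198; in regime p = Θ(1/n^{1/2}) E[X] diverges (above the triangle threshold p ~ 1/n).


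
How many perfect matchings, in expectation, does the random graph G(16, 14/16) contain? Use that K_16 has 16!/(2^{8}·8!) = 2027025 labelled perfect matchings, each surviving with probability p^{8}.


K_16 has 16!/(2^{8}·8!) = 2027025 labelled perfect matchings.
For each such perfect matching H, let X_H = 1 if all 8 edges of H are present in G. Then P[X_H = 1] = p^{8} = (7/8)^{8} = 5764801/16777216.
By linearity: E[X] = Σ_H E[X_H] = 2027025 · p^{8} = 2027025 · 5764801/16777216 = 11685395747025/16777216.
Numerically: E[X] ≈ 6.965e+05.

E[X] = 2027025 · (7/8)^{8} = 11685395747025/16777216 ≈ 6.965e+05.


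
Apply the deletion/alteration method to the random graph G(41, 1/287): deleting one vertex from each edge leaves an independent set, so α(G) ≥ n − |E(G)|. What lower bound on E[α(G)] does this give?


E[|E(G)|] = C(41, 2)·p = 820 · (1/287) = 20/7.
E[α(G)] ≥ n − E[|E(G)|] = 41 − 20/7 = 267/7.
Numerically: ≈ 38.14286.
(This is only a lower bound; the true E[α(G)] may be larger.)

E[α(G)] ≥ 267/7 ≈ 38.14286.


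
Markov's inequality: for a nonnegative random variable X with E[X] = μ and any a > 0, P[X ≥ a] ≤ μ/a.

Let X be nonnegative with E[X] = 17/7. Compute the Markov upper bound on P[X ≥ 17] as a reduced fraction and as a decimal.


μ = E[X] = 17/7, a = 17.
Markov: P[X ≥ 17] ≤ μ/a = (17/7)/17 = 1/7.
Numerically: ≈ 0.1429.
(Since a = 17 > μ = 2.4286, the bound 1/7 is < 1 and informative.)

P[X ≥ 17] ≤ 1/7 ≈ 0.1429.


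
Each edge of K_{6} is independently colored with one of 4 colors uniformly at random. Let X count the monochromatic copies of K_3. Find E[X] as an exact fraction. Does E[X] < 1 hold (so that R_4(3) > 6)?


E[X] = C(6, 3) · 4^{1 − 3} = 20 · 4^{−2} = 20/16.
As a reduced fraction: E[X] = 5/4 ≈ 1.250.
Is E[X] < 1? NO.
Since E[X] ≥ 1, the first-moment bound is inconclusive at n = 6; it does NOT by itself certify R_4(3) > 6.

E[X] = 5/4 ≈ 1.250; E[X] ≥ 1; first-moment method inconclusive here.


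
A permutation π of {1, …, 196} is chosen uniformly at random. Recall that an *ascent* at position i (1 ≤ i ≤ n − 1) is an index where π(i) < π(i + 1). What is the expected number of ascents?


Write X = Σ X_I over i = 1, …, 195, with X_I the indicator of one ascent.
There are 195 indicators.
For each fixed i, the pair (π(i), π(i+1)) is a uniformly random ordered pair of distinct values from {1, …, 196}; by symmetry P[π(i) < π(i+1)] = 1/2.
By linearity: E[X] = 195 · (1/2) = (196 − 1) · (1/2) = 195/2 ≈ 97.5000.

E[X] = 195/2 = 97.5000.


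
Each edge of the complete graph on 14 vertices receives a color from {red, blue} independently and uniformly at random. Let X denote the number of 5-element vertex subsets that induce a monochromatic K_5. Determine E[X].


Let X = Σ_S X_S over the C(14, 5) = 2002 subsets S of size 5, where X_S = 1 if the K_5 on S is monochromatic.
For a fixed S, the K_5 on S has C(5, 2) = 10 edges. P[all 10 edges red] = (1/2)^10, and likewise for blue, so P[monochromatic] = 2·(1/2)^10 = 2^{1 − 10} = 1/512.
Summing: E[X] = C(14, 5) · 2^{1 − 10} = 2002 · 1/512 = 1001/256.
Numerically: E[X] ≈ 3.910156.

E[X] = C(14,5)·2^(1−C(5,2)) = 1001/256 ≈ 3.910156.


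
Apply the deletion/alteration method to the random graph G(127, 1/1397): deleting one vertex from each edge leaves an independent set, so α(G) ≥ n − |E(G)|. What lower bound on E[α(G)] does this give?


E[|E(G)|] = C(127, 2)·p = 8001 · (1/1397) = 63/11.
E[α(G)] ≥ n − E[|E(G)|] = 127 − 63/11 = 1334/11.
Numerically: ≈ 121.27273.
(This is only a lower bound; the true E[α(G)] may be larger.)

E[α(G)] ≥ 1334/11 ≈ 121.27273.


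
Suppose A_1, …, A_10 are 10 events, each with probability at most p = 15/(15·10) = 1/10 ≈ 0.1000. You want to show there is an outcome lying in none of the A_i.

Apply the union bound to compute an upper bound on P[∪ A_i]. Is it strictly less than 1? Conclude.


Union bound: P[∪_{i=1}^{10} A_i] ≤ Σ_i P[A_i] ≤ 10·p = 10·(1/10) = 1.
Numerically: 1 ≈ 1.0000.
Is 1 < 1? NO.
Since the bound 1 is ≥ 1, the union bound is uninformative here; it does NOT by itself certify existence.

10·p = 1 ≈ 1.0000; existence NOT certified by the union bound.


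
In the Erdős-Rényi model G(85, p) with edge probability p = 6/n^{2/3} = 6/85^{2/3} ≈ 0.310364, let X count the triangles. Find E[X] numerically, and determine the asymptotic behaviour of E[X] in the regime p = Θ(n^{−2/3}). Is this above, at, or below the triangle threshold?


Number of potential triangles: C(85, 3) = 98770.
Each occurs with probability p³ ≈ (0.310364)³ ≈ 2.98961938e-02.
By linearity: E[X] = C(85, 3)·p³ ≈ 98770 · 2.98961938e-02 ≈ 2952.847059.
Since α = 2/3 < 1, p = c/n^{2/3} ≫ 1/n is above the triangle threshold p ~ 1/n. Asymptotically E[X] ~ (c³/6)·n^{3(1−α)} = (6³/6)·n^{1} → ∞; triangles are abundant w.h.p.

E[X] ≈ 2952.847059; in regime p = Θ(1/n^{2/3}) E[X] diverges (above the triangle threshold p ~ 1/n).


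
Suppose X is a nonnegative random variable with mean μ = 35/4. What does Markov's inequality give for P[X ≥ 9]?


μ = E[X] = 35/4, a = 9.
Markov: P[X ≥ 9] ≤ μ/a = (35/4)/9 = 35/36.
Numerically: ≈ 0.972222.
(Since a = 9 > μ = 8.750000, the bound 35/36 is < 1 and informative.)

P[X ≥ 9] ≤ 35/36 ≈ 0.972222.


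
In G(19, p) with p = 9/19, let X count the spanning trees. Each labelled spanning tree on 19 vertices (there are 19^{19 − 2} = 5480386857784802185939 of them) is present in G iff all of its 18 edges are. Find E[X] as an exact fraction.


K_19 has 19^{19 − 2} = 5480386857784802185939 labelled spanning trees.
For each such spanning tree H, let X_H = 1 if all 18 edges of H are present in G. Then P[X_H = 1] = p^{18} = (9/19)^{18} = 150094635296999121/104127350297911241532841.
By linearity: E[X] = Σ_H E[X_H] = 5480386857784802185939 · p^{18} = 5480386857784802185939 · 150094635296999121/104127350297911241532841 = 150094635296999121/19.
Numerically: E[X] ≈ 7.89972e+15.

E[X] = 5480386857784802185939 · (9/19)^{18} = 150094635296999121/19 ≈ 7.89972e+15.


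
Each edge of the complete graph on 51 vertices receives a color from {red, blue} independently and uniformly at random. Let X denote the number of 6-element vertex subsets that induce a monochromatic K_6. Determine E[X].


Let X = Σ_S X_S over the C(51, 6) = 18009460 subsets S of size 6, where X_S = 1 if the K_6 on S is monochromatic.
For a fixed S, the K_6 on S has C(6, 2) = 15 edges. P[all 15 edges red] = (1/2)^15, and likewise for blue, so P[monochromatic] = 2·(1/2)^15 = 2^{1 − 15} = 1/16384.
By linearity of expectation: E[X] = C(51, 6) · 2^{1 − 15} = 18009460 · 1/16384 = 4502365/4096.
Numerically: E[X] ≈ 1099.2102.

E[X] = C(51,6)·2^(1−C(6,2)) = 4502365/4096 ≈ 1099.2102.


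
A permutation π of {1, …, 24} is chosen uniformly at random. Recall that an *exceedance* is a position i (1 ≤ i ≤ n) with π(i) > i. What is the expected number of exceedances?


Write X = Σ_{i=1}^{24} X_i, where X_i = 1_{π(i) > i}.
For each fixed i, π(i) is uniform over {1, …, 24} (marginal of a uniform permutation), so P[π(i) > i] = (n − i)/n. Summing: Σ_{i=1}^{24} (n − i)/n = (0 + 1 + … + 23)/24 = 24(24 − 1)/(2·24) = (24 − 1)/2.
Hence E[X] = Σ_{i=1}^{24} (24 − i)/24 = 23/2 ≈ 11.50000.

E[X] = 23/2 = 11.50000.


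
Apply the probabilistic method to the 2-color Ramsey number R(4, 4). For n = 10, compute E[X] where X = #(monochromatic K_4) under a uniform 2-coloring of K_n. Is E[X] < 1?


E[X] = C(10, 4) · 2^{1 − 6} = 210 · 2^{−5} = 210/32.
As a reduced fraction: E[X] = 105/16 ≈ 6.562.
Is E[X] < 1? NO.
Since E[X] ≥ 1, the first-moment bound is inconclusive at n = 10; it does NOT by itself certify R(4, 4) > 10.

E[X] = 105/16 ≈ 6.562; E[X] ≥ 1; first-moment method inconclusive here.


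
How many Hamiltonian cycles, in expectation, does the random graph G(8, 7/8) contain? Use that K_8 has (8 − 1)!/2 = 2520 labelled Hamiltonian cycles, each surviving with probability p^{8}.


K_8 has (8 − 1)!/2 = 2520 labelled Hamiltonian cycles.
For each such Hamiltonian cycle H, let X_H = 1 if all 8 edges of H are present in G. Then P[X_H = 1] = p^{8} = (7/8)^{8} = 5764801/16777216.
By linearity of expectation: E[X] = Σ_H E[X_H] = 2520 · p^{8} = 2520 · 5764801/16777216 = 1815912315/2097152.
Numerically: E[X] ≈ 865.89.

E[X] = 2520 · (7/8)^{8} = 1815912315/2097152 ≈ 865.89.


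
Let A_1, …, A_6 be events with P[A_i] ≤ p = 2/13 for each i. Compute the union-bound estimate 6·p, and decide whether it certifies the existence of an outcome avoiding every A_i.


Union bound: P[∪_{i=1}^{6} A_i] ≤ Σ_i P[A_i] ≤ 6·p = 6·(2/13) = 12/13.
Numerically: 12/13 ≈ 0.92308.
Is 12/13 < 1? YES.
Since P[∪ A_i] ≤ 12/13 < 1, the complement has P[∩ A_i^c] ≥ 1 − 12/13 = 1/13 > 0, so some outcome avoids every A_i.

6·p = 12/13 ≈ 0.92308; existence CERTIFIED by the union bound.


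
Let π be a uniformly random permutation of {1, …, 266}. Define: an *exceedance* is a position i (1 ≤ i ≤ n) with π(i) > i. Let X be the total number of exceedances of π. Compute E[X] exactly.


Write X = Σ_{i=1}^{266} X_i, where X_i = 1_{π(i) > i}.
For each fixed i, π(i) is uniform over {1, …, 266} (marginal of a uniform permutation), so P[π(i) > i] = (n − i)/n. Summing: Σ_{i=1}^{266} (n − i)/n = (0 + 1 + … + 265)/266 = 266(266 − 1)/(2·266) = (266 − 1)/2.
Hence E[X] = Σ_{i=1}^{266} (266 − i)/266 = 265/2 ≈ 132.5000.

E[X] = 265/2 = 132.5000.


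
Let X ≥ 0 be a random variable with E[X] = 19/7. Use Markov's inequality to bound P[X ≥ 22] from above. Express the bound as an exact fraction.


μ = E[X] = 19/7, a = 22.
Markov: P[X ≥ 22] ≤ μ/a = (19/7)/22 = 19/154.
Numerically: ≈ 0.1234.
(Since a = 22 > μ = 2.7143, the bound 19/154 is < 1 and informative.)

P[X ≥ 22] ≤ 19/154 ≈ 0.1234.


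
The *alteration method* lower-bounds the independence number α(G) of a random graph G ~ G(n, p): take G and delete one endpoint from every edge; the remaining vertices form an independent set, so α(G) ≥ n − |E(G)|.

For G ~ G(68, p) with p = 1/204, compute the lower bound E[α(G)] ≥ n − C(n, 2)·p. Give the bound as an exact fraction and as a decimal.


E[|E(G)|] = C(68, 2)·p = 2278 · (1/204) = 67/6.
E[α(G)] ≥ n − E[|E(G)|] = 68 − 67/6 = 341/6.
Numerically: ≈ 56.833333.
(This is only a lower bound; the true E[α(G)] may be larger.)

E[α(G)] ≥ 341/6 ≈ 56.833333.


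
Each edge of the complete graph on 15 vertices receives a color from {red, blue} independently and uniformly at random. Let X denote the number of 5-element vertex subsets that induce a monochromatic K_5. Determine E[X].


Let X = Σ_S X_S over the C(15, 5) = 3003 subsets S of size 5, where X_S = 1 if the K_5 on S is monochromatic.
For a fixed S, the K_5 on S has C(5, 2) = 10 edges. P[all 10 edges red] = (1/2)^10, and likewise for blue, so P[monochromatic] = 2·(1/2)^10 = 2^{1 − 10} = 1/512.
Summing: E[X] = C(15, 5) · 2^{1 − 10} = 3003 · 1/512 = 3003/512.
Numerically: E[X] ≈ 5.8652.

E[X] = C(15,5)·2^(1−C(5,2)) = 3003/512 ≈ 5.8652.


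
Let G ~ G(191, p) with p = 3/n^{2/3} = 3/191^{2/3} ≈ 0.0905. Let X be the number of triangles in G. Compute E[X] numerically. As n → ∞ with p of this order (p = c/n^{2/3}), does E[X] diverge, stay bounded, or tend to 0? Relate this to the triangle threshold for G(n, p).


Number of potential triangles: C(191, 3) = 1143135.
Each occurs with probability p³ ≈ (0.0905)³ ≈ 7.40111e-04.
By linearity: E[X] = C(191, 3)·p³ ≈ 1143135 · 7.40111e-04 ≈ 846.047.
Since α = 2/3 < 1, p = c/n^{2/3} ≫ 1/n is above the triangle threshold p ~ 1/n. Asymptotically E[X] ~ (c³/6)·n^{3(1−α)} = (3³/6)·n^{1} → ∞; triangles are abundant w.h.p.

E[X] ≈ 846.047; in regime p = Θ(1/n^{2/3}) E[X] diverges (above the triangle threshold p ~ 1/n).


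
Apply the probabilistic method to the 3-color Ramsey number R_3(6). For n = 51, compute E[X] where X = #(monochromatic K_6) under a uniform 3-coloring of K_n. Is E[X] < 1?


E[X] = C(51, 6) · 3^{1 − 15} = 18009460 · 3^{−14} = 18009460/4782969.
As a reduced fraction: E[X] = 18009460/4782969 ≈ 3.765331.
Is E[X] < 1? NO.
Since E[X] ≥ 1, the first-moment bound is inconclusive at n = 51; it does NOT by itself certify R_3(6) > 51.

E[X] = 18009460/4782969 ≈ 3.765331; E[X] ≥ 1; first-moment method inconclusive here.


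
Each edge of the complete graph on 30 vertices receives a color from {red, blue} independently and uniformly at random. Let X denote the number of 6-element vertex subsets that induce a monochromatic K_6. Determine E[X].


Let X = Σ_S X_S over the C(30, 6) = 593775 subsets S of size 6, where X_S = 1 if the K_6 on S is monochromatic.
For a fixed S, the K_6 on S has C(6, 2) = 15 edges. P[all 15 edges red] = (1/2)^15, and likewise for blue, so P[monochromatic] = 2·(1/2)^15 = 2^{1 − 15} = 1/16384.
By linearity: E[X] = C(30, 6) · 2^{1 − 15} = 593775 · 1/16384 = 593775/16384.
Numerically: E[X] ≈ 36.2411.

E[X] = C(30,6)·2^(1−C(6,2)) = 593775/16384 ≈ 36.2411.


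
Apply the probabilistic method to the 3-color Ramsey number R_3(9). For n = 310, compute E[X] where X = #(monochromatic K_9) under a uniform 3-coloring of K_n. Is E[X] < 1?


E[X] = C(310, 9) · 3^{1 − 36} = 64802334749614660 · 3^{−35} = 64802334749614660/50031545098999707.
As a reduced fraction: E[X] = 64802334749614660/50031545098999707 ≈ 1.295230.
Is E[X] < 1? NO.
Since E[X] ≥ 1, the first-moment bound is inconclusive at n = 310; it does NOT by itself certify R_3(9) > 310.

E[X] = 64802334749614660/50031545098999707 ≈ 1.295230; E[X] ≥ 1; first-moment method inconclusive here.


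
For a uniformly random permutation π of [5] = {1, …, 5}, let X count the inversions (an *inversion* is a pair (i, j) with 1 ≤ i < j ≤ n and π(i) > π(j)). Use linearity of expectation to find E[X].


Write X = Σ X_I over the C(5, 2) = 10 pairs i < j, with X_I the indicator of one inversion.
There are 10 indicators.
For each fixed pair i < j, the values π(i) and π(j) are two distinct elements of {1, …, 5} in uniformly random order; by symmetry P[π(i) > π(j)] = 1/2.
By linearity: E[X] = 10 · (1/2) = C(5, 2) · (1/2) = 10/2 = 5 ≈ 5.000.

E[X] = 5 = 5.000.


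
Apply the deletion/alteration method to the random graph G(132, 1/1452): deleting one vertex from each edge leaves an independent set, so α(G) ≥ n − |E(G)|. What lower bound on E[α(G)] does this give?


E[|E(G)|] = C(132, 2)·p = 8646 · (1/1452) = 131/22.
E[α(G)] ≥ n − E[|E(G)|] = 132 − 131/22 = 2773/22.
Numerically: ≈ 126.04545.
(This is only a lower bound; the true E[α(G)] may be larger.)

E[α(G)] ≥ 2773/22 ≈ 126.04545.


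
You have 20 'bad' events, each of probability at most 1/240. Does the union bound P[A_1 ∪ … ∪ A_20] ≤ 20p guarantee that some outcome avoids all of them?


Union bound: P[∪_{i=1}^{20} A_i] ≤ Σ_i P[A_i] ≤ 20·p = 20·(1/240) = 1/12.
Numerically: 1/12 ≈ 0.083.
Is 1/12 < 1? YES.
Since P[∪ A_i] ≤ 1/12 < 1, the complement has P[∩ A_i^c] ≥ 1 − 1/12 = 11/12 > 0, so some outcome avoids every A_i.

20·p = 1/12 ≈ 0.083; existence CERTIFIED by the union bound.


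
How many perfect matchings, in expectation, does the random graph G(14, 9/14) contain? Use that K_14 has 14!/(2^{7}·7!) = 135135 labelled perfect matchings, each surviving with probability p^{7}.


K_14 has 14!/(2^{7}·7!) = 135135 labelled perfect matchings.
For each such perfect matching H, let X_H = 1 if all 7 edges of H are present in G. Then P[X_H = 1] = p^{7} = (9/14)^{7} = 4782969/105413504.
Summing the indicators: E[X] = Σ_H E[X_H] = 135135 · p^{7} = 135135 · 4782969/105413504 = 92335216545/15059072.
Numerically: E[X] ≈ 6.13e+03.

E[X] = 135135 · (9/14)^{7} = 92335216545/15059072 ≈ 6.13e+03.


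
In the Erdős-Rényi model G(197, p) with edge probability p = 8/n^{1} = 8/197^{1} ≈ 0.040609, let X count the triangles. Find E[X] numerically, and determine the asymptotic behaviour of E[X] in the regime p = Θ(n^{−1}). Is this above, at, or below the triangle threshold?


Number of potential triangles: C(197, 3) = 1254890.
Each occurs with probability p³ ≈ (0.040609)³ ≈ 6.6968610e-05.
By linearity: E[X] = C(197, 3)·p³ ≈ 1254890 · 6.6968610e-05 ≈ 84.03824.
Here α = 1, so p = 8/n is exactly at the triangle threshold p ~ 1/n. Asymptotically E[X] → c³/6 = 8³/6 = 256/3 ≈ 85.33333, a bounded constant. In this regime the triangle count is asymptotically Poisson(c³/6).

E[X] ≈ 84.03824; in regime p = Θ(1/n^{1}) E[X] stays bounded (at the triangle threshold p ~ 1/n).


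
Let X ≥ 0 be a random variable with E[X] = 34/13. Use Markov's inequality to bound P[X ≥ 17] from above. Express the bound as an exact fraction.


μ = E[X] = 34/13, a = 17.
Markov: P[X ≥ 17] ≤ μ/a = (34/13)/17 = 2/13.
Numerically: ≈ 0.1538.
(Since a = 17 > μ = 2.6154, the bound 2/13 is < 1 and informative.)

P[X ≥ 17] ≤ 2/13 ≈ 0.1538.


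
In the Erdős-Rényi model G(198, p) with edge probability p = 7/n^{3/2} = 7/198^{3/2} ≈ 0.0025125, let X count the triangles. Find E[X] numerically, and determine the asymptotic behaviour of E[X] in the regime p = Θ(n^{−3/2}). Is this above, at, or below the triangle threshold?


Number of potential triangles: C(198, 3) = 1274196.
Each occurs with probability p³ ≈ (0.0025125)³ ≈ 1.5859912e-08.
By linearity: E[X] = C(198, 3)·p³ ≈ 1274196 · 1.5859912e-08 ≈ 0.02021.
Since α = 3/2 > 1, p = c/n^{3/2} = o(1/n) is below the triangle threshold p ~ 1/n. Asymptotically E[X] ~ (c³/6)·n^{3(1−α)} = (7³/6)·n^{-1.5} → 0, so by Markov's inequality G has no triangles w.h.p.

E[X] ≈ 0.02021; in regime p = Θ(1/n^{3/2}) E[X] tends to 0 (below the triangle threshold p ~ 1/n).


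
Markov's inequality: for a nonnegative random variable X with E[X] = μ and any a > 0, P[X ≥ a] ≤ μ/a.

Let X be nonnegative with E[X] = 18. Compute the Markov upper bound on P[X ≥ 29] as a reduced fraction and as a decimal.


μ = E[X] = 18, a = 29.
Markov: P[X ≥ 29] ≤ μ/a = (18)/29 = 18/29.
Numerically: ≈ 0.621.
(Since a = 29 > μ = 18.000, the bound 18/29 is < 1 and informative.)

P[X ≥ 29] ≤ 18/29 ≈ 0.621.


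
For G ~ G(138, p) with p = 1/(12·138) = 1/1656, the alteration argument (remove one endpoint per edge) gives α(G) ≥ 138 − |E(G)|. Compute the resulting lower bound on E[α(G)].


E[|E(G)|] = C(138, 2)·p = 9453 · (1/1656) = 137/24.
E[α(G)] ≥ n − E[|E(G)|] = 138 − 137/24 = 3175/24.
Numerically: ≈ 132.29167.
(This is only a lower bound; the true E[α(G)] may be larger.)

E[α(G)] ≥ 3175/24 ≈ 132.29167.


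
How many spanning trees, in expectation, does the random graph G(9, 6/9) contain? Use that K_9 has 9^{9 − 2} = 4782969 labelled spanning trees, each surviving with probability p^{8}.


K_9 has 9^{9 − 2} = 4782969 labelled spanning trees.
For each such spanning tree H, let X_H = 1 if all 8 edges of H are present in G. Then P[X_H = 1] = p^{8} = (2/3)^{8} = 256/6561.
By linearity: E[X] = Σ_H E[X_H] = 4782969 · p^{8} = 4782969 · 256/6561 = 186624.
Numerically: E[X] ≈ 1.866e+05.

E[X] = 4782969 · (2/3)^{8} = 186624 ≈ 1.866e+05.


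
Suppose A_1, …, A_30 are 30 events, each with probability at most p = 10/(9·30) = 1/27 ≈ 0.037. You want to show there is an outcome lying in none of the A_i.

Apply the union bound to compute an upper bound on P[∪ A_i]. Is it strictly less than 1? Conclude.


Union bound: P[∪_{i=1}^{30} A_i] ≤ Σ_i P[A_i] ≤ 30·p = 30·(1/27) = 10/9.
Numerically: 10/9 ≈ 1.111.
Is 10/9 < 1? NO.
Since the bound 10/9 is ≥ 1, the union bound is uninformative here; it does NOT by itself certify existence.

30·p = 10/9 ≈ 1.111; existence NOT certified by the union bound.


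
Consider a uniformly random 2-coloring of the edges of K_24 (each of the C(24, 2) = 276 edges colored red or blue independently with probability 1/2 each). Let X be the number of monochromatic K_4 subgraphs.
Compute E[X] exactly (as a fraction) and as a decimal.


Let X = Σ_S X_S over the C(24, 4) = 10626 subsets S of size 4, where X_S = 1 if the K_4 on S is monochromatic.
For a fixed S, the K_4 on S has C(4, 2) = 6 edges. P[all 6 edges red] = (1/2)^6, and likewise for blue, so P[monochromatic] = 2·(1/2)^6 = 2^{1 − 6} = 1/32.
By linearity of expectation: E[X] = C(24, 4) · 2^{1 − 6} = 10626 · 1/32 = 5313/16.
Numerically: E[X] ≈ 332.0625.

E[X] = C(24,4)·2^(1−C(4,2)) = 5313/16 ≈ 332.0625.


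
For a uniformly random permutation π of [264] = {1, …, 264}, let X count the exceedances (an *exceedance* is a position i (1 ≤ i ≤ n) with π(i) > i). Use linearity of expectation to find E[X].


Write X = Σ_{i=1}^{264} X_i, where X_i = 1_{π(i) > i}.
For each fixed i, π(i) is uniform over {1, …, 264} (marginal of a uniform permutation), so P[π(i) > i] = (n − i)/n. Summing: Σ_{i=1}^{264} (n − i)/n = (0 + 1 + … + 263)/264 = 264(264 − 1)/(2·264) = (264 − 1)/2.
Hence E[X] = Σ_{i=1}^{264} (264 − i)/264 = 263/2 ≈ 131.50000.

E[X] = 263/2 = 131.50000.


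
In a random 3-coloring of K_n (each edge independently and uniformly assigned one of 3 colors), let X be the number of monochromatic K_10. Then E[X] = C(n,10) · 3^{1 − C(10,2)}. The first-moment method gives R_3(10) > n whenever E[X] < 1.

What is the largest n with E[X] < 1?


We need C(n, 10) · 3^{1 − 45} < 1, i.e. C(n, 10) < 3^{45 − 1} = 984770902183611232881.
Check values of n near the boundary:
  n = 567: C(567, 10) = 873787071273467749398; 873787071273467749398 < 984770902183611232881? YES
  n = 568: C(568, 10) = 889446337783744949208; 889446337783744949208 < 984770902183611232881? YES
  n = 569: C(569, 10) = 905357721286137524328; 905357721286137524328 < 984770902183611232881? YES
  n = 570: C(570, 10) = 921524823451961408691; 921524823451961408691 < 984770902183611232881? YES
  n = 571: C(571, 10) = 937951290893172842001; 937951290893172842001 < 984770902183611232881? YES
  n = 572: C(572, 10) = 954640815642161682606; 954640815642161682606 < 984770902183611232881? YES
  n = 573: C(573, 10) = 971597135635805762226; 971597135635805762226 < 984770902183611232881? YES
  n = 574: C(574, 10) = 988824035203816502691; 988824035203816502691 < 984770902183611232881? NO
  n = 575: C(575, 10) = 1006325345561406175305; 1006325345561406175305 < 984770902183611232881? NO
The largest n with C(n, 10) < 984770902183611232881 is n = 573 (where E[X] = 35985079097622435638/36472996377170786403 ≈ 0.98662). Hence R_3(10) > 573, i.e. R_3(10) ≥ 574.

Largest n = 573; hence R_3(10) > 573.


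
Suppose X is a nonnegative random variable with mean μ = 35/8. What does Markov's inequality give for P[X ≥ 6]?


μ = E[X] = 35/8, a = 6.
Markov: P[X ≥ 6] ≤ μ/a = (35/8)/6 = 35/48.
Numerically: ≈ 0.729167.
(Since a = 6 > μ = 4.375000, the bound 35/48 is < 1 and informative.)

P[X ≥ 6] ≤ 35/48 ≈ 0.729167.


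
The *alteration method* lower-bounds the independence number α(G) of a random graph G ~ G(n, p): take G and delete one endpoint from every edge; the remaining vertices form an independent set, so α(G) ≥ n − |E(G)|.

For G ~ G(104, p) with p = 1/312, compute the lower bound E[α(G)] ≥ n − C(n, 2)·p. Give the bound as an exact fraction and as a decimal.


E[|E(G)|] = C(104, 2)·p = 5356 · (1/312) = 103/6.
E[α(G)] ≥ n − E[|E(G)|] = 104 − 103/6 = 521/6.
Numerically: ≈ 86.8333.
(This is only a lower bound; the true E[α(G)] may be larger.)

E[α(G)] ≥ 521/6 ≈ 86.8333.


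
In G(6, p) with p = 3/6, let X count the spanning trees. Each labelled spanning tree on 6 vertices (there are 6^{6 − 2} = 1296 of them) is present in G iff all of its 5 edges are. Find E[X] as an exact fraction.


K_6 has 6^{6 − 2} = 1296 labelled spanning trees.
For each such spanning tree H, let X_H = 1 if all 5 edges of H are present in G. Then P[X_H = 1] = p^{5} = (1/2)^{5} = 1/32.
Summing the indicators: E[X] = Σ_H E[X_H] = 1296 · p^{5} = 1296 · 1/32 = 81/2.
Numerically: E[X] ≈ 40.5.

E[X] = 1296 · (1/2)^{5} = 81/2 ≈ 40.5.


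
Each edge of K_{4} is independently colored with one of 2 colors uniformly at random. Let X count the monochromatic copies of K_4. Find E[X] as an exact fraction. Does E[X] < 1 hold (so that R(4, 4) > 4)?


E[X] = C(4, 4) · 2^{1 − 6} = 1 · 2^{−5} = 1/32.
As a reduced fraction: E[X] = 1/32 ≈ 0.03125.
Is E[X] < 1? YES.
Since E[X] < 1, there exists a 2-coloring of K_{4} with no monochromatic K_4; hence R(4, 4) > 4.

E[X] = 1/32 ≈ 0.03125; E[X] < 1, so R(4, 4) > 4.


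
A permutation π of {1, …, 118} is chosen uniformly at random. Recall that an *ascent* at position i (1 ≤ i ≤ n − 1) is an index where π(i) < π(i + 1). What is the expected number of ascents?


Write X = Σ X_I over i = 1, …, 117, with X_I the indicator of one ascent.
There are 117 indicators.
For each fixed i, the pair (π(i), π(i+1)) is a uniformly random ordered pair of distinct values from {1, …, 118}; by symmetry P[π(i) < π(i+1)] = 1/2.
By linearity: E[X] = 117 · (1/2) = (118 − 1) · (1/2) = 117/2 ≈ 58.5000.

E[X] = 117/2 = 58.5000.


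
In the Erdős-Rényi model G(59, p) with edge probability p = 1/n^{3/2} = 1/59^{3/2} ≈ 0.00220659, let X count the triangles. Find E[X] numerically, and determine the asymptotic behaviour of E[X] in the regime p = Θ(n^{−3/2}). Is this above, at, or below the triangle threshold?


Number of potential triangles: C(59, 3) = 32509.
Each occurs with probability p³ ≈ (0.00220659)³ ≈ 1.07439987e-08.
By linearity: E[X] = C(59, 3)·p³ ≈ 32509 · 1.07439987e-08 ≈ 0.000349.
Since α = 3/2 > 1, p = c/n^{3/2} = o(1/n) is below the triangle threshold p ~ 1/n. Asymptotically E[X] ~ (c³/6)·n^{3(1−α)} = (1³/6)·n^{-1.5} → 0, so by Markov's inequality G has no triangles w.h.p.

E[X] ≈ 0.000349; in regime p = Θ(1/n^{3/2}) E[X] tends to 0 (below the triangle threshold p ~ 1/n).
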